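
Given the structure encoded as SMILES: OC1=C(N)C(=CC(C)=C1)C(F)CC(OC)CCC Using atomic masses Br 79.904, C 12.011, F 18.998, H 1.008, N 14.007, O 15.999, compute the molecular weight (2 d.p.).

255.33 g/mol

First, the molecular formula is C14H22FNO2 (counting implicit H from valence).
  C: 14 × 12.011 = 168.154
  F: 1 × 18.998 = 18.998
  H: 22 × 1.008 = 22.176
  N: 1 × 14.007 = 14.007
  O: 2 × 15.999 = 31.998
Sum: 14×12.011 + 1×18.998 + 22×1.008 + 1×14.007 + 2×15.999 = 255.333 → 255.33 g/mol.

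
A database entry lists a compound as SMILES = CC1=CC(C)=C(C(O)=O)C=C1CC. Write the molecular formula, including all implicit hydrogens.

Walk through each heavy atom and fill implicit hydrogens from standard valence (C 4, N 3, O 2, S 2, halogen 1):
  atom 1: C, bond orders sum to 1 (valence 4) → 3 H
  atom 2: C, bond orders sum to 4 (valence 4) → 0 H
  atom 3: C, bond orders sum to 3 (valence 4) → 1 H
  atom 4: C, bond orders sum to 4 (valence 4) → 0 H
  atom 5: C, bond orders sum to 1 (valence 4) → 3 H
  atom 6: C, bond orders sum to 4 (valence 4) → 0 H
  atom 7: C, bond orders sum to 4 (valence 4) → 0 H
  atom 8: O, bond orders sum to 1 (valence 2) → 1 H
  atom 9: O, bond orders sum to 2 (valence 2) → 0 H
  atom 10: C, bond orders sum to 3 (valence 4) → 1 H
  atom 11: C, bond orders sum to 4 (valence 4) → 0 H
  atom 12: C, bond orders sum to 2 (valence 4) → 2 H
  atom 13: C, bond orders sum to 1 (valence 4) → 3 H
Totals → C:11, H:14, O:2.
In Hill order: C11H14O2.

C11H14O2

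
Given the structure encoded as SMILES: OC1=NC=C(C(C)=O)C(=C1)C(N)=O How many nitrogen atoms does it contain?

Scan the SMILES for N atoms (remember two-letter symbols like Cl and Br are single atoms).
Nitrogen count: 2.

2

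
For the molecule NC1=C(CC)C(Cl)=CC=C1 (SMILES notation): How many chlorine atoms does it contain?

1

Scan the SMILES for Cl atoms (remember two-letter symbols like Cl and Br are single atoms).
Chlorine count: 1.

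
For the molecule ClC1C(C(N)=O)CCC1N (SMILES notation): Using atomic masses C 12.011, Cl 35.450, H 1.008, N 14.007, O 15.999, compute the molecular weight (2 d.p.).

First, the molecular formula is C6H11ClN2O (counting implicit H from valence).
  C: 6 × 12.011 = 72.066
  Cl: 1 × 35.450 = 35.450
  H: 11 × 1.008 = 11.088
  N: 2 × 14.007 = 28.014
  O: 1 × 15.999 = 15.999
Sum: 6×12.011 + 1×35.450 + 11×1.008 + 2×14.007 + 1×15.999 = 162.617 → 162.62 g/mol.

162.62 g/mol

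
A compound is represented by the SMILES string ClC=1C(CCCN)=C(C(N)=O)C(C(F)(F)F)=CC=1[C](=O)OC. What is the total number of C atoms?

Count every carbon token in the SMILES (each C, including those in ring-closure positions and inside branches).
Carbon count: 13.

13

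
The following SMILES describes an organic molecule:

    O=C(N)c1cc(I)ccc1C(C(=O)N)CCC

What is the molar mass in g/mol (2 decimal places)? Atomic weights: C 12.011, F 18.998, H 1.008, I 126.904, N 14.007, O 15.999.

346.17 g/mol

First, the molecular formula is C12H15IN2O2 (counting implicit H from valence).
  C: 12 × 12.011 = 144.132
  H: 15 × 1.008 = 15.120
  I: 1 × 126.904 = 126.904
  N: 2 × 14.007 = 28.014
  O: 2 × 15.999 = 31.998
Sum: 12×12.011 + 15×1.008 + 1×126.904 + 2×14.007 + 2×15.999 = 346.168 → 346.17 g/mol.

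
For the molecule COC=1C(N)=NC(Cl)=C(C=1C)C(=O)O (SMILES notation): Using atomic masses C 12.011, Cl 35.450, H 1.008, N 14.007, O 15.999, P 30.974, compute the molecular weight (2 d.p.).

First, the molecular formula is C8H9ClN2O3 (counting implicit H from valence).
  C: 8 × 12.011 = 96.088
  Cl: 1 × 35.450 = 35.450
  H: 9 × 1.008 = 9.072
  N: 2 × 14.007 = 28.014
  O: 3 × 15.999 = 47.997
Sum: 8×12.011 + 1×35.450 + 9×1.008 + 2×14.007 + 3×15.999 = 216.621 → 216.62 g/mol.

216.62 g/mol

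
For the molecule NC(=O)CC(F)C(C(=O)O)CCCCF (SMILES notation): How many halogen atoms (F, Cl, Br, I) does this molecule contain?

2

Halogen atoms appear at heavy-atom positions 6, 15 (2×F).
Other groups present: 1 amide, 1 carboxylic acid.
Halogen count: 2.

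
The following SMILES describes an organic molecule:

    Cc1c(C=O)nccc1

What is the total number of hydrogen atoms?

Walk through each heavy atom and fill implicit hydrogens from standard valence (C 4, N 3, O 2, S 2, halogen 1); for lowercase aromatic atoms, an aromatic c carries 1 H when it has two neighbours and 0 H with three, and aromatic n carries 0 H:
  atom 1: C, bond orders sum to 1 (valence 4) → 3 H
  atom 2: aromatic c, 3 neighbours → 0 H
  atom 3: aromatic c, 3 neighbours → 0 H
  atom 4: C, bond orders sum to 3 (valence 4) → 1 H
  atom 5: O, bond orders sum to 2 (valence 2) → 0 H
  atom 6: aromatic n, 2 neighbours → 0 H
  atom 7: aromatic c, 2 neighbours → 1 H
  atom 8: aromatic c, 2 neighbours → 1 H
  atom 9: aromatic c, 2 neighbours → 1 H
Total hydrogens: 7.

7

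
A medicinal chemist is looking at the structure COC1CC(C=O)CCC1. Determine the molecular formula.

C8H14O2

Walk through each heavy atom and fill implicit hydrogens from standard valence (C 4, N 3, O 2, S 2, halogen 1):
  atom 1: C, bond orders sum to 1 (valence 4) → 3 H
  atom 2: O, bond orders sum to 2 (valence 2) → 0 H
  atom 3: C, bond orders sum to 3 (valence 4) → 1 H
  atom 4: C, bond orders sum to 2 (valence 4) → 2 H
  atom 5: C, bond orders sum to 3 (valence 4) → 1 H
  atom 6: C, bond orders sum to 3 (valence 4) → 1 H
  atom 7: O, bond orders sum to 2 (valence 2) → 0 H
  atom 8: C, bond orders sum to 2 (valence 4) → 2 H
  atom 9: C, bond orders sum to 2 (valence 4) → 2 H
  atom 10: C, bond orders sum to 2 (valence 4) → 2 H
Totals → C:8, H:14, O:2.
In Hill order: C8H14O2.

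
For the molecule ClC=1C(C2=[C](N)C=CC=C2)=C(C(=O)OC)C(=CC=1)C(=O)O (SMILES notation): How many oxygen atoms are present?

4

Scan the SMILES for O atoms (remember two-letter symbols like Cl and Br are single atoms).
Oxygen count: 4.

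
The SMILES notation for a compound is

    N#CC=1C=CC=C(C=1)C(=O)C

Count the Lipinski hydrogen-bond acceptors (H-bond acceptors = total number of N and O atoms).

2

N atoms: 1; O atoms: 1.
Lipinski HBA = 1 + 1 = 2.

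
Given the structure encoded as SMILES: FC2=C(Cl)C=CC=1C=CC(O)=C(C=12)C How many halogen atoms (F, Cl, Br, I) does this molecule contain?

Halogen atoms appear at heavy-atom positions 1, 4 (1×Cl, 1×F).
Other groups present: 1 hydroxyl.
Halogen count: 2.

2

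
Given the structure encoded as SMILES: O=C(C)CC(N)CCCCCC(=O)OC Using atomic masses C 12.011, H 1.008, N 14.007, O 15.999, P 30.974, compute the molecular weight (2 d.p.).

215.29 g/mol

First, the molecular formula is C11H21NO3 (counting implicit H from valence).
  C: 11 × 12.011 = 132.121
  H: 21 × 1.008 = 21.168
  N: 1 × 14.007 = 14.007
  O: 3 × 15.999 = 47.997
Sum: 11×12.011 + 21×1.008 + 1×14.007 + 3×15.999 = 215.293 → 215.29 g/mol.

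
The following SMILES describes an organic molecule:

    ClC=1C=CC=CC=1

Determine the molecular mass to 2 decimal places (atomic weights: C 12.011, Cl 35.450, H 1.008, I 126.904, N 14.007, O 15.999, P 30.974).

First, the molecular formula is C6H5Cl (counting implicit H from valence).
  C: 6 × 12.011 = 72.066
  Cl: 1 × 35.450 = 35.450
  H: 5 × 1.008 = 5.040
Sum: 6×12.011 + 1×35.450 + 5×1.008 = 112.556 → 112.56 g/mol.

112.56 g/mol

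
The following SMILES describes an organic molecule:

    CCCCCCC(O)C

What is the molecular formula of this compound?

Walk through each heavy atom and fill implicit hydrogens from standard valence (C 4, N 3, O 2, S 2, halogen 1):
  atom 1: C, bond orders sum to 1 (valence 4) → 3 H
  atom 2: C, bond orders sum to 2 (valence 4) → 2 H
  atom 3: C, bond orders sum to 2 (valence 4) → 2 H
  atom 4: C, bond orders sum to 2 (valence 4) → 2 H
  atom 5: C, bond orders sum to 2 (valence 4) → 2 H
  atom 6: C, bond orders sum to 2 (valence 4) → 2 H
  atom 7: C, bond orders sum to 3 (valence 4) → 1 H
  atom 8: O, bond orders sum to 1 (valence 2) → 1 H
  atom 9: C, bond orders sum to 1 (valence 4) → 3 H
Totals → C:8, H:18, O:1.

C8H18O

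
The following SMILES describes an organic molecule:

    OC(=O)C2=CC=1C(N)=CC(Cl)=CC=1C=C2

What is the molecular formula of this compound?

Walk through each heavy atom and fill implicit hydrogens from standard valence (C 4, N 3, O 2, S 2, halogen 1):
  atom 1: O, bond orders sum to 1 (valence 2) → 1 H
  atom 2: C, bond orders sum to 4 (valence 4) → 0 H
  atom 3: O, bond orders sum to 2 (valence 2) → 0 H
  atom 4: C, bond orders sum to 4 (valence 4) → 0 H
  atom 5: C, bond orders sum to 3 (valence 4) → 1 H
  atom 6: C, bond orders sum to 4 (valence 4) → 0 H
  atom 7: C, bond orders sum to 4 (valence 4) → 0 H
  atom 8: N, bond orders sum to 1 (valence 3) → 2 H
  atom 9: C, bond orders sum to 3 (valence 4) → 1 H
  atom 10: C, bond orders sum to 4 (valence 4) → 0 H
  atom 11: Cl (halogen, monovalent) → 0 H
  atom 12: C, bond orders sum to 3 (valence 4) → 1 H
  atom 13: C, bond orders sum to 4 (valence 4) → 0 H
  atom 14: C, bond orders sum to 3 (valence 4) → 1 H
  atom 15: C, bond orders sum to 3 (valence 4) → 1 H
Totals → C:11, H:8, Cl:1, N:1, O:2.

C11H8ClNO2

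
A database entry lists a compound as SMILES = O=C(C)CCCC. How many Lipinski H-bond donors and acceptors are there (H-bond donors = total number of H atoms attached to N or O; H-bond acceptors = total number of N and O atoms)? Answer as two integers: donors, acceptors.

Donors: find every N or O and count the H atoms it carries.
  atom 1 (O): bond orders sum to 2 → 0 H
Lipinski HBD = 0.
Acceptors: N atoms = 0, O atoms = 1 → HBA = 1.

0, 1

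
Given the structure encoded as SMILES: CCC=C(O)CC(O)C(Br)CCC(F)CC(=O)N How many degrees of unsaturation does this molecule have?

2

Degree of unsaturation = (number of rings) + (number of π bonds).
Ring closures in the SMILES: 0.
π bonds: 2 double bonds (each 1 DoU) → 2 DoU from unsaturation.
Total DoU = 0 + 2 = 2.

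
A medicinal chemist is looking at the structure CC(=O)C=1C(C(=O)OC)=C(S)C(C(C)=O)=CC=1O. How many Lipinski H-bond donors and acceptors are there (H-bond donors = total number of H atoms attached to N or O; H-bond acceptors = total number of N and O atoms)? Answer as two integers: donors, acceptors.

1, 5

Donors: find every N or O and count the H atoms it carries.
  atom 3 (O): bond orders sum to 2 → 0 H
  atom 7 (O): bond orders sum to 2 → 0 H
  atom 8 (O): bond orders sum to 2 → 0 H
  atom 15 (O): bond orders sum to 2 → 0 H
  atom 18 (O): bond orders sum to 1 → 1 H
Lipinski HBD = 1.
Acceptors: N atoms = 0, O atoms = 5 → HBA = 5.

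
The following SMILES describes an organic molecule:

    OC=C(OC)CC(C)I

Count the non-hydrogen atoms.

Every atom symbol written in the SMILES (organic subset) is one heavy atom; implicit H are not written.
Heavy atoms by element → C:6, I:1, O:2.
Total: 9.

9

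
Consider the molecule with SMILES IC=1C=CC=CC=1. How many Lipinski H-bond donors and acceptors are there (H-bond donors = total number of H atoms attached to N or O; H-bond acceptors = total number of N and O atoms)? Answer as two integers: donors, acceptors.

0, 0

Donors: find every N or O and count the H atoms it carries.
  (no N or O atoms present)
Lipinski HBD = 0.
Acceptors: N atoms = 0, O atoms = 0 → HBA = 0.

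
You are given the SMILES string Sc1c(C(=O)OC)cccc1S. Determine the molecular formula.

C8H8O2S2

Walk through each heavy atom and fill implicit hydrogens from standard valence (C 4, N 3, O 2, S 2, halogen 1); for lowercase aromatic atoms, an aromatic c carries 1 H when it has two neighbours and 0 H with three, and aromatic n carries 0 H:
  atom 1: S, bond orders sum to 1 (valence 2) → 1 H
  atom 2: aromatic c, 3 neighbours → 0 H
  atom 3: aromatic c, 3 neighbours → 0 H
  atom 4: C, bond orders sum to 4 (valence 4) → 0 H
  atom 5: O, bond orders sum to 2 (valence 2) → 0 H
  atom 6: O, bond orders sum to 2 (valence 2) → 0 H
  atom 7: C, bond orders sum to 1 (valence 4) → 3 H
  atom 8: aromatic c, 2 neighbours → 1 H
  atom 9: aromatic c, 2 neighbours → 1 H
  atom 10: aromatic c, 2 neighbours → 1 H
  atom 11: aromatic c, 3 neighbours → 0 H
  atom 12: S, bond orders sum to 1 (valence 2) → 1 H
Totals → C:8, H:8, O:2, S:2.
In Hill order: C8H8O2S2.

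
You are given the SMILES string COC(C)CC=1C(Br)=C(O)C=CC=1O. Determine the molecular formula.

C10H13BrO3

Walk through each heavy atom and fill implicit hydrogens from standard valence (C 4, N 3, O 2, S 2, halogen 1):
  atom 1: C, bond orders sum to 1 (valence 4) → 3 H
  atom 2: O, bond orders sum to 2 (valence 2) → 0 H
  atom 3: C, bond orders sum to 3 (valence 4) → 1 H
  atom 4: C, bond orders sum to 1 (valence 4) → 3 H
  atom 5: C, bond orders sum to 2 (valence 4) → 2 H
  atom 6: C, bond orders sum to 4 (valence 4) → 0 H
  atom 7: C, bond orders sum to 4 (valence 4) → 0 H
  atom 8: Br (halogen, monovalent) → 0 H
  atom 9: C, bond orders sum to 4 (valence 4) → 0 H
  atom 10: O, bond orders sum to 1 (valence 2) → 1 H
  atom 11: C, bond orders sum to 3 (valence 4) → 1 H
  atom 12: C, bond orders sum to 3 (valence 4) → 1 H
  atom 13: C, bond orders sum to 4 (valence 4) → 0 H
  atom 14: O, bond orders sum to 1 (valence 2) → 1 H
Totals → C:10, H:13, Br:1, O:3.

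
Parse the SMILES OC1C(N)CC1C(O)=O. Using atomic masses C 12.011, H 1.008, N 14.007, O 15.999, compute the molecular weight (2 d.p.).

First, the molecular formula is C5H9NO3 (counting implicit H from valence).
  C: 5 × 12.011 = 60.055
  H: 9 × 1.008 = 9.072
  N: 1 × 14.007 = 14.007
  O: 3 × 15.999 = 47.997
Sum: 5×12.011 + 9×1.008 + 1×14.007 + 3×15.999 = 131.131 → 131.13 g/mol.

131.13 g/mol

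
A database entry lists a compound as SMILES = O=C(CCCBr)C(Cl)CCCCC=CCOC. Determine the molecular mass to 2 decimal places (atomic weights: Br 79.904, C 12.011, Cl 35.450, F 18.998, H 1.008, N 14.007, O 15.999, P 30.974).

First, the molecular formula is C13H22BrClO2 (counting implicit H from valence).
  Br: 1 × 79.904 = 79.904
  C: 13 × 12.011 = 156.143
  Cl: 1 × 35.450 = 35.450
  H: 22 × 1.008 = 22.176
  O: 2 × 15.999 = 31.998
Sum: 1×79.904 + 13×12.011 + 1×35.450 + 22×1.008 + 2×15.999 = 325.671 → 325.67 g/mol.

325.67 g/mol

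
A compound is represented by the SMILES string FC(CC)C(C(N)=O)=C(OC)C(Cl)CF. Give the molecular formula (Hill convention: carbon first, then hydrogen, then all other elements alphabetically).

C9H14ClF2NO2

Walk through each heavy atom and fill implicit hydrogens from standard valence (C 4, N 3, O 2, S 2, halogen 1):
  atom 1: F (halogen, monovalent) → 0 H
  atom 2: C, bond orders sum to 3 (valence 4) → 1 H
  atom 3: C, bond orders sum to 2 (valence 4) → 2 H
  atom 4: C, bond orders sum to 1 (valence 4) → 3 H
  atom 5: C, bond orders sum to 4 (valence 4) → 0 H
  atom 6: C, bond orders sum to 4 (valence 4) → 0 H
  atom 7: N, bond orders sum to 1 (valence 3) → 2 H
  atom 8: O, bond orders sum to 2 (valence 2) → 0 H
  atom 9: C, bond orders sum to 4 (valence 4) → 0 H
  atom 10: O, bond orders sum to 2 (valence 2) → 0 H
  atom 11: C, bond orders sum to 1 (valence 4) → 3 H
  atom 12: C, bond orders sum to 3 (valence 4) → 1 H
  atom 13: Cl (halogen, monovalent) → 0 H
  atom 14: C, bond orders sum to 2 (valence 4) → 2 H
  atom 15: F (halogen, monovalent) → 0 H
Totals → C:9, H:14, Cl:1, F:2, N:1, O:2.
In Hill order: C9H14ClF2NO2.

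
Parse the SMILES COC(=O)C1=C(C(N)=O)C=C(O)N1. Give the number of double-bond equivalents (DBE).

Degree of unsaturation = (number of rings) + (number of π bonds).
Ring closures in the SMILES: 1.
π bonds: 4 double bonds (each 1 DoU) → 4 DoU from unsaturation.
Total DoU = 1 + 4 = 5.

5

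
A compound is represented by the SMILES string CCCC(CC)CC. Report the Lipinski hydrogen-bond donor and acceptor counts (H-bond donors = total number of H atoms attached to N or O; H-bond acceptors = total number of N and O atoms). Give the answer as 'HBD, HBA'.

Donors: find every N or O and count the H atoms it carries.
  (no N or O atoms present)
Lipinski HBD = 0.
Acceptors: N atoms = 0, O atoms = 0 → HBA = 0.

0, 0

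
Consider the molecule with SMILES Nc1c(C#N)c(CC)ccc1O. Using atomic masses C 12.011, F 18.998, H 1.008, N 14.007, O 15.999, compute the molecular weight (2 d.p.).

First, the molecular formula is C9H10N2O (counting implicit H from valence).
  C: 9 × 12.011 = 108.099
  H: 10 × 1.008 = 10.080
  N: 2 × 14.007 = 28.014
  O: 1 × 15.999 = 15.999
Sum: 9×12.011 + 10×1.008 + 2×14.007 + 1×15.999 = 162.192 → 162.19 g/mol.

162.19 g/mol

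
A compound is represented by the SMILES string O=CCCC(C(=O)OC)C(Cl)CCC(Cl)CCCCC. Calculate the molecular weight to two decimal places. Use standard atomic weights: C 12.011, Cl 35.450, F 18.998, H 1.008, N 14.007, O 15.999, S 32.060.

325.27 g/mol

First, the molecular formula is C15H26Cl2O3 (counting implicit H from valence).
  C: 15 × 12.011 = 180.165
  Cl: 2 × 35.450 = 70.900
  H: 26 × 1.008 = 26.208
  O: 3 × 15.999 = 47.997
Sum: 15×12.011 + 2×35.450 + 26×1.008 + 3×15.999 = 325.270 → 325.27 g/mol.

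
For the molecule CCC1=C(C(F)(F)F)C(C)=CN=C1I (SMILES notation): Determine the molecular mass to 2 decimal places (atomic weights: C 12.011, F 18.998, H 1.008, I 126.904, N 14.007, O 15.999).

315.08 g/mol

First, the molecular formula is C9H9F3IN (counting implicit H from valence).
  C: 9 × 12.011 = 108.099
  F: 3 × 18.998 = 56.994
  H: 9 × 1.008 = 9.072
  I: 1 × 126.904 = 126.904
  N: 1 × 14.007 = 14.007
Sum: 9×12.011 + 3×18.998 + 9×1.008 + 1×126.904 + 1×14.007 = 315.076 → 315.08 g/mol.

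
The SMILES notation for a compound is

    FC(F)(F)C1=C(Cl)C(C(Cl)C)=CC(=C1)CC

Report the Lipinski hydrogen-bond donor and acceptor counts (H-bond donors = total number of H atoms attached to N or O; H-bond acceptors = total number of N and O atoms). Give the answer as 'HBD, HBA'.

0, 0

Donors: find every N or O and count the H atoms it carries.
  (no N or O atoms present)
Lipinski HBD = 0.
Acceptors: N atoms = 0, O atoms = 0 → HBA = 0.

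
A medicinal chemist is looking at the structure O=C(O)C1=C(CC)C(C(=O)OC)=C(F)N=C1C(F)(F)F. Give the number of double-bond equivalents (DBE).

Molecular formula: C11H9F4NO4.
DoU = (2C + 2 + N − H − X) / 2, where X is the halogen count and O/S are ignored.
    = (2·11 + 2 + 1 − 9 − 4) / 2 = 12 / 2 = 6.

6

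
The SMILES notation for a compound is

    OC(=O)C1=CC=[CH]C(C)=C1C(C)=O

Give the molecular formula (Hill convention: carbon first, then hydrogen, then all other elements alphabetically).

Walk through each heavy atom and fill implicit hydrogens from standard valence (C 4, N 3, O 2, S 2, halogen 1):
  atom 1: O, bond orders sum to 1 (valence 2) → 1 H
  atom 2: C, bond orders sum to 4 (valence 4) → 0 H
  atom 3: O, bond orders sum to 2 (valence 2) → 0 H
  atom 4: C, bond orders sum to 4 (valence 4) → 0 H
  atom 5: C, bond orders sum to 3 (valence 4) → 1 H
  atom 6: C, bond orders sum to 3 (valence 4) → 1 H
  atom 7: C with explicit H count 1
  atom 8: C, bond orders sum to 4 (valence 4) → 0 H
  atom 9: C, bond orders sum to 1 (valence 4) → 3 H
  atom 10: C, bond orders sum to 4 (valence 4) → 0 H
  atom 11: C, bond orders sum to 4 (valence 4) → 0 H
  atom 12: C, bond orders sum to 1 (valence 4) → 3 H
  atom 13: O, bond orders sum to 2 (valence 2) → 0 H
Totals → C:10, H:10, O:3.
In Hill order: C10H10O3.

C10H10O3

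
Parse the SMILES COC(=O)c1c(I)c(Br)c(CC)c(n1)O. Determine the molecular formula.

Walk through each heavy atom and fill implicit hydrogens from standard valence (C 4, N 3, O 2, S 2, halogen 1); for lowercase aromatic atoms, an aromatic c carries 1 H when it has two neighbours and 0 H with three, and aromatic n carries 0 H:
  atom 1: C, bond orders sum to 1 (valence 4) → 3 H
  atom 2: O, bond orders sum to 2 (valence 2) → 0 H
  atom 3: C, bond orders sum to 4 (valence 4) → 0 H
  atom 4: O, bond orders sum to 2 (valence 2) → 0 H
  atom 5: aromatic c, 3 neighbours → 0 H
  atom 6: aromatic c, 3 neighbours → 0 H
  atom 7: I (halogen, monovalent) → 0 H
  atom 8: aromatic c, 3 neighbours → 0 H
  atom 9: Br (halogen, monovalent) → 0 H
  atom 10: aromatic c, 3 neighbours → 0 H
  atom 11: C, bond orders sum to 2 (valence 4) → 2 H
  atom 12: C, bond orders sum to 1 (valence 4) → 3 H
  atom 13: aromatic c, 3 neighbours → 0 H
  atom 14: aromatic n, 2 neighbours → 0 H
  atom 15: O, bond orders sum to 1 (valence 2) → 1 H
Totals → C:9, H:9, Br:1, I:1, N:1, O:3.
In Hill order: C9H9BrINO3.

C9H9BrINO3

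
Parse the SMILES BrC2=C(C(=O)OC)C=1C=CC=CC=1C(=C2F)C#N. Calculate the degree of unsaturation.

Degree of unsaturation = (number of rings) + (number of π bonds).
Ring closures in the SMILES: 2.
π bonds: 6 double bonds (each 1 DoU), 1 triple bond (each 2 DoU) → 8 DoU from unsaturation.
Total DoU = 2 + 8 = 10.

10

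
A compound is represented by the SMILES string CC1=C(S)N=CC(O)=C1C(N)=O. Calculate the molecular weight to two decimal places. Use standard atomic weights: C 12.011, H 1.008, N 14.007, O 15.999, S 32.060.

184.21 g/mol

First, the molecular formula is C7H8N2O2S (counting implicit H from valence).
  C: 7 × 12.011 = 84.077
  H: 8 × 1.008 = 8.064
  N: 2 × 14.007 = 28.014
  O: 2 × 15.999 = 31.998
  S: 1 × 32.060 = 32.060
Sum: 7×12.011 + 8×1.008 + 2×14.007 + 2×15.999 + 1×32.060 = 184.213 → 184.21 g/mol.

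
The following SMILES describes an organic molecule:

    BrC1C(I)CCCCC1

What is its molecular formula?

Walk through each heavy atom and fill implicit hydrogens from standard valence (C 4, N 3, O 2, S 2, halogen 1):
  atom 1: Br (halogen, monovalent) → 0 H
  atom 2: C, bond orders sum to 3 (valence 4) → 1 H
  atom 3: C, bond orders sum to 3 (valence 4) → 1 H
  atom 4: I (halogen, monovalent) → 0 H
  atom 5: C, bond orders sum to 2 (valence 4) → 2 H
  atom 6: C, bond orders sum to 2 (valence 4) → 2 H
  atom 7: C, bond orders sum to 2 (valence 4) → 2 H
  atom 8: C, bond orders sum to 2 (valence 4) → 2 H
  atom 9: C, bond orders sum to 2 (valence 4) → 2 H
Totals → C:7, H:12, Br:1, I:1.

C7H12BrI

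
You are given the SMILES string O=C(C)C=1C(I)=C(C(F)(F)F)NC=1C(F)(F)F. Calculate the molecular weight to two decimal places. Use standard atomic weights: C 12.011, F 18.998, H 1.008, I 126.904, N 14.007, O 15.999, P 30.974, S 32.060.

371.02 g/mol

First, the molecular formula is C8H4F6INO (counting implicit H from valence).
  C: 8 × 12.011 = 96.088
  F: 6 × 18.998 = 113.988
  H: 4 × 1.008 = 4.032
  I: 1 × 126.904 = 126.904
  N: 1 × 14.007 = 14.007
  O: 1 × 15.999 = 15.999
Sum: 8×12.011 + 6×18.998 + 4×1.008 + 1×126.904 + 1×14.007 + 1×15.999 = 371.018 → 371.02 g/mol.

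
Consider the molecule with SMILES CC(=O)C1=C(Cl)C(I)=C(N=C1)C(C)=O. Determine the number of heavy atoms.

Every atom symbol written in the SMILES (organic subset) is one heavy atom; implicit H are not written.
Heavy atoms by element → C:9, Cl:1, I:1, N:1, O:2.
Total: 14.

14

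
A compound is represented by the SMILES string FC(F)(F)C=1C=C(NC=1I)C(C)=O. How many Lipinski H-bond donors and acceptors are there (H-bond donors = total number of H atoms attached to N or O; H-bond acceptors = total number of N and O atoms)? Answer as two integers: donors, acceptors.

Donors: find every N or O and count the H atoms it carries.
  atom 8 (N): bond orders sum to 2 → 1 H
  atom 13 (O): bond orders sum to 2 → 0 H
Lipinski HBD = 1.
Acceptors: N atoms = 1, O atoms = 1 → HBA = 2.

1, 2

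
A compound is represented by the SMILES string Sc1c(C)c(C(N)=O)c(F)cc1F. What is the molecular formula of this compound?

C8H7F2NOS

Walk through each heavy atom and fill implicit hydrogens from standard valence (C 4, N 3, O 2, S 2, halogen 1); for lowercase aromatic atoms, an aromatic c carries 1 H when it has two neighbours and 0 H with three, and aromatic n carries 0 H:
  atom 1: S, bond orders sum to 1 (valence 2) → 1 H
  atom 2: aromatic c, 3 neighbours → 0 H
  atom 3: aromatic c, 3 neighbours → 0 H
  atom 4: C, bond orders sum to 1 (valence 4) → 3 H
  atom 5: aromatic c, 3 neighbours → 0 H
  atom 6: C, bond orders sum to 4 (valence 4) → 0 H
  atom 7: N, bond orders sum to 1 (valence 3) → 2 H
  atom 8: O, bond orders sum to 2 (valence 2) → 0 H
  atom 9: aromatic c, 3 neighbours → 0 H
  atom 10: F (halogen, monovalent) → 0 H
  atom 11: aromatic c, 2 neighbours → 1 H
  atom 12: aromatic c, 3 neighbours → 0 H
  atom 13: F (halogen, monovalent) → 0 H
Totals → C:8, H:7, F:2, N:1, O:1, S:1.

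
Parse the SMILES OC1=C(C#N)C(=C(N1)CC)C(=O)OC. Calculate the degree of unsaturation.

6

Degree of unsaturation = (number of rings) + (number of π bonds).
Ring closures in the SMILES: 1.
π bonds: 3 double bonds (each 1 DoU), 1 triple bond (each 2 DoU) → 5 DoU from unsaturation.
Total DoU = 1 + 5 = 6.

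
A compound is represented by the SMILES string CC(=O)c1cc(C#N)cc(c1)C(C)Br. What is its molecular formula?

Walk through each heavy atom and fill implicit hydrogens from standard valence (C 4, N 3, O 2, S 2, halogen 1); for lowercase aromatic atoms, an aromatic c carries 1 H when it has two neighbours and 0 H with three, and aromatic n carries 0 H:
  atom 1: C, bond orders sum to 1 (valence 4) → 3 H
  atom 2: C, bond orders sum to 4 (valence 4) → 0 H
  atom 3: O, bond orders sum to 2 (valence 2) → 0 H
  atom 4: aromatic c, 3 neighbours → 0 H
  atom 5: aromatic c, 2 neighbours → 1 H
  atom 6: aromatic c, 3 neighbours → 0 H
  atom 7: C, bond orders sum to 4 (valence 4) → 0 H
  atom 8: N, bond orders sum to 3 (valence 3) → 0 H
  atom 9: aromatic c, 2 neighbours → 1 H
  atom 10: aromatic c, 3 neighbours → 0 H
  atom 11: aromatic c, 2 neighbours → 1 H
  atom 12: C, bond orders sum to 3 (valence 4) → 1 H
  atom 13: C, bond orders sum to 1 (valence 4) → 3 H
  atom 14: Br (halogen, monovalent) → 0 H
Totals → C:11, H:10, Br:1, N:1, O:1.
In Hill order: C11H10BrNO.

C11H10BrNO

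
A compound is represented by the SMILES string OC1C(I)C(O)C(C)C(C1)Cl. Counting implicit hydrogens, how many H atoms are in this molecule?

Walk through each heavy atom and fill implicit hydrogens from standard valence (C 4, N 3, O 2, S 2, halogen 1):
  atom 1: O, bond orders sum to 1 (valence 2) → 1 H
  atom 2: C, bond orders sum to 3 (valence 4) → 1 H
  atom 3: C, bond orders sum to 3 (valence 4) → 1 H
  atom 4: I (halogen, monovalent) → 0 H
  atom 5: C, bond orders sum to 3 (valence 4) → 1 H
  atom 6: O, bond orders sum to 1 (valence 2) → 1 H
  atom 7: C, bond orders sum to 3 (valence 4) → 1 H
  atom 8: C, bond orders sum to 1 (valence 4) → 3 H
  atom 9: C, bond orders sum to 3 (valence 4) → 1 H
  atom 10: C, bond orders sum to 2 (valence 4) → 2 H
  atom 11: Cl (halogen, monovalent) → 0 H
Total hydrogens: 12.

12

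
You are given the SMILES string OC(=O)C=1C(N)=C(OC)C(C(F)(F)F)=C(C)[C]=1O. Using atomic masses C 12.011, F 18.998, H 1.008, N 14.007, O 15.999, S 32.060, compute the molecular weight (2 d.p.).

265.19 g/mol

First, the molecular formula is C10H10F3NO4 (counting implicit H from valence).
  C: 10 × 12.011 = 120.110
  F: 3 × 18.998 = 56.994
  H: 10 × 1.008 = 10.080
  N: 1 × 14.007 = 14.007
  O: 4 × 15.999 = 63.996
Sum: 10×12.011 + 3×18.998 + 10×1.008 + 1×14.007 + 4×15.999 = 265.187 → 265.19 g/mol.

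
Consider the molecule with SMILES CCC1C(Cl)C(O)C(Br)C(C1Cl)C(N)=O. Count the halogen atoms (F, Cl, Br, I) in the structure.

Halogen atoms appear at heavy-atom positions 5, 9, 12 (1×Br, 2×Cl).
Other groups present: 1 amide, 1 hydroxyl.
Halogen count: 3.

3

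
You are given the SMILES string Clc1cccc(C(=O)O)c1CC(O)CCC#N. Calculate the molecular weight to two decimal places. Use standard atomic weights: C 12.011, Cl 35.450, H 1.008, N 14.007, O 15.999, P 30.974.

First, the molecular formula is C12H12ClNO3 (counting implicit H from valence).
  C: 12 × 12.011 = 144.132
  Cl: 1 × 35.450 = 35.450
  H: 12 × 1.008 = 12.096
  N: 1 × 14.007 = 14.007
  O: 3 × 15.999 = 47.997
Sum: 12×12.011 + 1×35.450 + 12×1.008 + 1×14.007 + 3×15.999 = 253.682 → 253.68 g/mol.

253.68 g/mol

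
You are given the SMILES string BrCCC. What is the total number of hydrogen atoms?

Walk through each heavy atom and fill implicit hydrogens from standard valence (C 4, N 3, O 2, S 2, halogen 1):
  atom 1: Br (halogen, monovalent) → 0 H
  atom 2: C, bond orders sum to 2 (valence 4) → 2 H
  atom 3: C, bond orders sum to 2 (valence 4) → 2 H
  atom 4: C, bond orders sum to 1 (valence 4) → 3 H
Total hydrogens: 7.

7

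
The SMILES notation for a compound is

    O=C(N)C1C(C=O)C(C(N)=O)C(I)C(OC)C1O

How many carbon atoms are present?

10

Count every carbon token in the SMILES (each C, including those in ring-closure positions and inside branches).
Carbon count: 10.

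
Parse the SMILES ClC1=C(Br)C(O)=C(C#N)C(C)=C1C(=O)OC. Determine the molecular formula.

C10H7BrClNO3

Walk through each heavy atom and fill implicit hydrogens from standard valence (C 4, N 3, O 2, S 2, halogen 1):
  atom 1: Cl (halogen, monovalent) → 0 H
  atom 2: C, bond orders sum to 4 (valence 4) → 0 H
  atom 3: C, bond orders sum to 4 (valence 4) → 0 H
  atom 4: Br (halogen, monovalent) → 0 H
  atom 5: C, bond orders sum to 4 (valence 4) → 0 H
  atom 6: O, bond orders sum to 1 (valence 2) → 1 H
  atom 7: C, bond orders sum to 4 (valence 4) → 0 H
  atom 8: C, bond orders sum to 4 (valence 4) → 0 H
  atom 9: N, bond orders sum to 3 (valence 3) → 0 H
  atom 10: C, bond orders sum to 4 (valence 4) → 0 H
  atom 11: C, bond orders sum to 1 (valence 4) → 3 H
  atom 12: C, bond orders sum to 4 (valence 4) → 0 H
  atom 13: C, bond orders sum to 4 (valence 4) → 0 H
  atom 14: O, bond orders sum to 2 (valence 2) → 0 H
  atom 15: O, bond orders sum to 2 (valence 2) → 0 H
  atom 16: C, bond orders sum to 1 (valence 4) → 3 H
Totals → C:10, H:7, Br:1, Cl:1, N:1, O:3.
In Hill order: C10H7BrClNO3.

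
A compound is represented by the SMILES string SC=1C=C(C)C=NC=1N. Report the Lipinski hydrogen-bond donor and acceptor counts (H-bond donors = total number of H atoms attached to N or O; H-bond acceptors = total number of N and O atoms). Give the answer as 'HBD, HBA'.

2, 2

Donors: find every N or O and count the H atoms it carries.
  atom 7 (N): bond orders sum to 3 → 0 H
  atom 9 (N): bond orders sum to 1 → 2 H
Lipinski HBD = 2.
Acceptors: N atoms = 2, O atoms = 0 → HBA = 2.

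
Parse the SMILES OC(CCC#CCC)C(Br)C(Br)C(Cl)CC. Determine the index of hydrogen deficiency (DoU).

2

Molecular formula: C12H19Br2ClO.
DoU = (2C + 2 + N − H − X) / 2, where X is the halogen count and O/S are ignored.
    = (2·12 + 2 + 0 − 19 − 3) / 2 = 4 / 2 = 2.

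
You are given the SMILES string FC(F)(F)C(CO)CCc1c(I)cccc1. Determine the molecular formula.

Walk through each heavy atom and fill implicit hydrogens from standard valence (C 4, N 3, O 2, S 2, halogen 1); for lowercase aromatic atoms, an aromatic c carries 1 H when it has two neighbours and 0 H with three, and aromatic n carries 0 H:
  atom 1: F (halogen, monovalent) → 0 H
  atom 2: C, bond orders sum to 4 (valence 4) → 0 H
  atom 3: F (halogen, monovalent) → 0 H
  atom 4: F (halogen, monovalent) → 0 H
  atom 5: C, bond orders sum to 3 (valence 4) → 1 H
  atom 6: C, bond orders sum to 2 (valence 4) → 2 H
  atom 7: O, bond orders sum to 1 (valence 2) → 1 H
  atom 8: C, bond orders sum to 2 (valence 4) → 2 H
  atom 9: C, bond orders sum to 2 (valence 4) → 2 H
  atom 10: aromatic c, 3 neighbours → 0 H
  atom 11: aromatic c, 3 neighbours → 0 H
  atom 12: I (halogen, monovalent) → 0 H
  atom 13: aromatic c, 2 neighbours → 1 H
  atom 14: aromatic c, 2 neighbours → 1 H
  atom 15: aromatic c, 2 neighbours → 1 H
  atom 16: aromatic c, 2 neighbours → 1 H
Totals → C:11, H:12, F:3, I:1, O:1.

C11H12F3IO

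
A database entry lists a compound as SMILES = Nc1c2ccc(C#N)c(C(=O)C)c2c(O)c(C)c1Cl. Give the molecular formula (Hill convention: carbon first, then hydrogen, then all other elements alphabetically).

Walk through each heavy atom and fill implicit hydrogens from standard valence (C 4, N 3, O 2, S 2, halogen 1); for lowercase aromatic atoms, an aromatic c carries 1 H when it has two neighbours and 0 H with three, and aromatic n carries 0 H:
  atom 1: N, bond orders sum to 1 (valence 3) → 2 H
  atom 2: aromatic c, 3 neighbours → 0 H
  atom 3: aromatic c, 3 neighbours → 0 H
  atom 4: aromatic c, 2 neighbours → 1 H
  atom 5: aromatic c, 2 neighbours → 1 H
  atom 6: aromatic c, 3 neighbours → 0 H
  atom 7: C, bond orders sum to 4 (valence 4) → 0 H
  atom 8: N, bond orders sum to 3 (valence 3) → 0 H
  atom 9: aromatic c, 3 neighbours → 0 H
  atom 10: C, bond orders sum to 4 (valence 4) → 0 H
  atom 11: O, bond orders sum to 2 (valence 2) → 0 H
  atom 12: C, bond orders sum to 1 (valence 4) → 3 H
  atom 13: aromatic c, 3 neighbours → 0 H
  atom 14: aromatic c, 3 neighbours → 0 H
  atom 15: O, bond orders sum to 1 (valence 2) → 1 H
  atom 16: aromatic c, 3 neighbours → 0 H
  atom 17: C, bond orders sum to 1 (valence 4) → 3 H
  atom 18: aromatic c, 3 neighbours → 0 H
  atom 19: Cl (halogen, monovalent) → 0 H
Totals → C:14, H:11, Cl:1, N:2, O:2.

C14H11ClN2O2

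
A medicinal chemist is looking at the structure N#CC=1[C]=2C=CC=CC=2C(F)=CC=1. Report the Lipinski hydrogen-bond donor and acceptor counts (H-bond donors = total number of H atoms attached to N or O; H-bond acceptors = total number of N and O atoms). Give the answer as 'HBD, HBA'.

Donors: find every N or O and count the H atoms it carries.
  atom 1 (N): bond orders sum to 3 → 0 H
Lipinski HBD = 0.
Acceptors: N atoms = 1, O atoms = 0 → HBA = 1.

0, 1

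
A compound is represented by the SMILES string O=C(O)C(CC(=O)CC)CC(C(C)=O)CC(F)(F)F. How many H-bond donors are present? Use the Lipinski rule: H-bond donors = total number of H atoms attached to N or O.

1

Donors: find every N or O and count the H atoms it carries.
  atom 1 (O): bond orders sum to 2 → 0 H
  atom 3 (O): bond orders sum to 1 → 1 H
  atom 7 (O): bond orders sum to 2 → 0 H
  atom 14 (O): bond orders sum to 2 → 0 H
Lipinski HBD = 1.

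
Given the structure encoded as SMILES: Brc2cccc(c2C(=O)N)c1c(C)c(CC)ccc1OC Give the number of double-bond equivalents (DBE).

Molecular formula: C17H18BrNO2.
DoU = (2C + 2 + N − H − X) / 2, where X is the halogen count and O/S are ignored.
    = (2·17 + 2 + 1 − 18 − 1) / 2 = 18 / 2 = 9.

9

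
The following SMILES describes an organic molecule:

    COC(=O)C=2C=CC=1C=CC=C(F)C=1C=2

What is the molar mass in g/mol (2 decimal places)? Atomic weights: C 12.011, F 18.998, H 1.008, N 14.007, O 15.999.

204.20 g/mol

First, the molecular formula is C12H9FO2 (counting implicit H from valence).
  C: 12 × 12.011 = 144.132
  F: 1 × 18.998 = 18.998
  H: 9 × 1.008 = 9.072
  O: 2 × 15.999 = 31.998
Sum: 12×12.011 + 1×18.998 + 9×1.008 + 2×15.999 = 204.200 → 204.20 g/mol.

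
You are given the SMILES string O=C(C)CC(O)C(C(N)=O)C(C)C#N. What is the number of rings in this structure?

0

In SMILES, each pair of matching ring-closure digits denotes one ring-closing bond; the number of such bonds equals the number of independent rings.
Ring-closure bonds here: 0.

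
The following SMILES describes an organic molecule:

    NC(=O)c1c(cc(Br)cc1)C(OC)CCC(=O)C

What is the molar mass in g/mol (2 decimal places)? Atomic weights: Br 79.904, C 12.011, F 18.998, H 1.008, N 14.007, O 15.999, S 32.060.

First, the molecular formula is C13H16BrNO3 (counting implicit H from valence).
  Br: 1 × 79.904 = 79.904
  C: 13 × 12.011 = 156.143
  H: 16 × 1.008 = 16.128
  N: 1 × 14.007 = 14.007
  O: 3 × 15.999 = 47.997
Sum: 1×79.904 + 13×12.011 + 16×1.008 + 1×14.007 + 3×15.999 = 314.179 → 314.18 g/mol.

314.18 g/mol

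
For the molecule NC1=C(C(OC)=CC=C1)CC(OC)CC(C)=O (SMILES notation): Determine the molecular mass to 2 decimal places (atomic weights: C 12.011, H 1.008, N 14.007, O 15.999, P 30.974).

First, the molecular formula is C13H19NO3 (counting implicit H from valence).
  C: 13 × 12.011 = 156.143
  H: 19 × 1.008 = 19.152
  N: 1 × 14.007 = 14.007
  O: 3 × 15.999 = 47.997
Sum: 13×12.011 + 19×1.008 + 1×14.007 + 3×15.999 = 237.299 → 237.30 g/mol.

237.30 g/mol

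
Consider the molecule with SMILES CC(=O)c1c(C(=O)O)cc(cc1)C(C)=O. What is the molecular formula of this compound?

C11H10O4

Walk through each heavy atom and fill implicit hydrogens from standard valence (C 4, N 3, O 2, S 2, halogen 1); for lowercase aromatic atoms, an aromatic c carries 1 H when it has two neighbours and 0 H with three, and aromatic n carries 0 H:
  atom 1: C, bond orders sum to 1 (valence 4) → 3 H
  atom 2: C, bond orders sum to 4 (valence 4) → 0 H
  atom 3: O, bond orders sum to 2 (valence 2) → 0 H
  atom 4: aromatic c, 3 neighbours → 0 H
  atom 5: aromatic c, 3 neighbours → 0 H
  atom 6: C, bond orders sum to 4 (valence 4) → 0 H
  atom 7: O, bond orders sum to 2 (valence 2) → 0 H
  atom 8: O, bond orders sum to 1 (valence 2) → 1 H
  atom 9: aromatic c, 2 neighbours → 1 H
  atom 10: aromatic c, 3 neighbours → 0 H
  atom 11: aromatic c, 2 neighbours → 1 H
  atom 12: aromatic c, 2 neighbours → 1 H
  atom 13: C, bond orders sum to 4 (valence 4) → 0 H
  atom 14: C, bond orders sum to 1 (valence 4) → 3 H
  atom 15: O, bond orders sum to 2 (valence 2) → 0 H
Totals → C:11, H:10, O:4.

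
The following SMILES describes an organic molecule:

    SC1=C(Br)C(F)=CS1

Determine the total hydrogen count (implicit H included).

Walk through each heavy atom and fill implicit hydrogens from standard valence (C 4, N 3, O 2, S 2, halogen 1):
  atom 1: S, bond orders sum to 1 (valence 2) → 1 H
  atom 2: C, bond orders sum to 4 (valence 4) → 0 H
  atom 3: C, bond orders sum to 4 (valence 4) → 0 H
  atom 4: Br (halogen, monovalent) → 0 H
  atom 5: C, bond orders sum to 4 (valence 4) → 0 H
  atom 6: F (halogen, monovalent) → 0 H
  atom 7: C, bond orders sum to 3 (valence 4) → 1 H
  atom 8: S, bond orders sum to 2 (valence 2) → 0 H
Total hydrogens: 2.

2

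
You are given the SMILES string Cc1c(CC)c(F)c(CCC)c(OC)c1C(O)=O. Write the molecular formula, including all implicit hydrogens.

C14H19FO3

Walk through each heavy atom and fill implicit hydrogens from standard valence (C 4, N 3, O 2, S 2, halogen 1); for lowercase aromatic atoms, an aromatic c carries 1 H when it has two neighbours and 0 H with three, and aromatic n carries 0 H:
  atom 1: C, bond orders sum to 1 (valence 4) → 3 H
  atom 2: aromatic c, 3 neighbours → 0 H
  atom 3: aromatic c, 3 neighbours → 0 H
  atom 4: C, bond orders sum to 2 (valence 4) → 2 H
  atom 5: C, bond orders sum to 1 (valence 4) → 3 H
  atom 6: aromatic c, 3 neighbours → 0 H
  atom 7: F (halogen, monovalent) → 0 H
  atom 8: aromatic c, 3 neighbours → 0 H
  atom 9: C, bond orders sum to 2 (valence 4) → 2 H
  atom 10: C, bond orders sum to 2 (valence 4) → 2 H
  atom 11: C, bond orders sum to 1 (valence 4) → 3 H
  atom 12: aromatic c, 3 neighbours → 0 H
  atom 13: O, bond orders sum to 2 (valence 2) → 0 H
  atom 14: C, bond orders sum to 1 (valence 4) → 3 H
  atom 15: aromatic c, 3 neighbours → 0 H
  atom 16: C, bond orders sum to 4 (valence 4) → 0 H
  atom 17: O, bond orders sum to 1 (valence 2) → 1 H
  atom 18: O, bond orders sum to 2 (valence 2) → 0 H
Totals → C:14, H:19, F:1, O:3.
In Hill order: C14H19FO3.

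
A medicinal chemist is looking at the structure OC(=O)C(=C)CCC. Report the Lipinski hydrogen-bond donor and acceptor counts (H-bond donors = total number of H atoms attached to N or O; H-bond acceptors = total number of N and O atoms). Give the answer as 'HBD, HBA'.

Donors: find every N or O and count the H atoms it carries.
  atom 1 (O): bond orders sum to 1 → 1 H
  atom 3 (O): bond orders sum to 2 → 0 H
Lipinski HBD = 1.
Acceptors: N atoms = 0, O atoms = 2 → HBA = 2.

1, 2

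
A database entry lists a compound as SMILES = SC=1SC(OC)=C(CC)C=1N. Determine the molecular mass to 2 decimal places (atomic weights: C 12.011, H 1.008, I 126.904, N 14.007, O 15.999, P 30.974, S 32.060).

First, the molecular formula is C7H11NOS2 (counting implicit H from valence).
  C: 7 × 12.011 = 84.077
  H: 11 × 1.008 = 11.088
  N: 1 × 14.007 = 14.007
  O: 1 × 15.999 = 15.999
  S: 2 × 32.060 = 64.120
Sum: 7×12.011 + 11×1.008 + 1×14.007 + 1×15.999 + 2×32.060 = 189.291 → 189.29 g/mol.

189.29 g/mol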